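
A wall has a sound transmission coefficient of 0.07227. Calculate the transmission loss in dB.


Given values:
  tau = 0.07227
Formula: TL = 10 * log10(1 / tau)
Compute 1 / tau = 1 / 0.07227 = 13.837
Compute log10(13.837) = 1.141042
TL = 10 * 1.141042 = 11.41

11.41 dB


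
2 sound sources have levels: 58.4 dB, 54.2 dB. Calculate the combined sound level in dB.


Formula: L_total = 10 * log10( sum(10^(Li/10)) )
  Source 1: 10^(58.4/10) = 691830.9709
  Source 2: 10^(54.2/10) = 263026.7992
Sum of linear values = 954857.7701
L_total = 10 * log10(954857.7701) = 59.8

59.8 dB


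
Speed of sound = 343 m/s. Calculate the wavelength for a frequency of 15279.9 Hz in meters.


Given values:
  c = 343 m/s, f = 15279.9 Hz
Formula: lambda = c / f
lambda = 343 / 15279.9
lambda = 0.0224

0.0224 m


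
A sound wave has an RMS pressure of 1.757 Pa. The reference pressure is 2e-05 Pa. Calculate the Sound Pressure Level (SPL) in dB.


Given values:
  p = 1.757 Pa
  p_ref = 2e-05 Pa
Formula: SPL = 20 * log10(p / p_ref)
Compute ratio: p / p_ref = 1.757 / 2e-05 = 87850
Compute log10: log10(87850) = 4.943742
Multiply: SPL = 20 * 4.943742 = 98.87

98.87 dB


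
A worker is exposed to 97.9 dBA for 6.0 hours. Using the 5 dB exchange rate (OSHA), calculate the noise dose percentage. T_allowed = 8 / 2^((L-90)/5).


Given values:
  L = 97.9 dBA, T = 6.0 hours
Formula: T_allowed = 8 / 2^((L - 90) / 5)
Compute exponent: (97.9 - 90) / 5 = 1.58
Compute 2^(1.58) = 2.989698
T_allowed = 8 / 2.989698 = 2.675856 hours
Dose = (T / T_allowed) * 100
Dose = (6.0 / 2.675856) * 100 = 224.23

224.23 %


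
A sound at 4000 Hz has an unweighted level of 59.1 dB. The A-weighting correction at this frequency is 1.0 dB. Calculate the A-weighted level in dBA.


Given values:
  SPL = 59.1 dB
  A-weighting at 4000 Hz = 1.0 dB
Formula: L_A = SPL + A_weight
L_A = 59.1 + (1.0)
L_A = 60.1

60.1 dBA


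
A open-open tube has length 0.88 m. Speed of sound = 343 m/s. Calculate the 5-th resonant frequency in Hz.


Given values:
  Tube type: open-open, L = 0.88 m, c = 343 m/s, n = 5
Formula: f_n = n * c / (2 * L)
Compute 2 * L = 2 * 0.88 = 1.76
f = 5 * 343 / 1.76
f = 974.43

974.43 Hz


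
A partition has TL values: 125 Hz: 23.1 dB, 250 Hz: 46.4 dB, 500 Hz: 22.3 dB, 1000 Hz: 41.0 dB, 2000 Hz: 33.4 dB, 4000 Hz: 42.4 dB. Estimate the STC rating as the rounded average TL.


Given TL values at each frequency:
  125 Hz: 23.1 dB
  250 Hz: 46.4 dB
  500 Hz: 22.3 dB
  1000 Hz: 41.0 dB
  2000 Hz: 33.4 dB
  4000 Hz: 42.4 dB
Formula: STC ~ round(average of TL values)
Sum = 23.1 + 46.4 + 22.3 + 41.0 + 33.4 + 42.4 = 208.6
Average = 208.6 / 6 = 34.77
Rounded: 35

35


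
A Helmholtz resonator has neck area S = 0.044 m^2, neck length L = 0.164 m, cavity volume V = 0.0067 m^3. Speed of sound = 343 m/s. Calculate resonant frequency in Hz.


Given values:
  S = 0.044 m^2, L = 0.164 m, V = 0.0067 m^3, c = 343 m/s
Formula: f = (c / (2*pi)) * sqrt(S / (V * L))
Compute V * L = 0.0067 * 0.164 = 0.0010988
Compute S / (V * L) = 0.044 / 0.0010988 = 40.0437
Compute sqrt(40.0437) = 6.328009
Compute c / (2*pi) = 343 / 6.283185 = 54.590148
f = 54.590148 * 6.328009 = 345.45

345.45 Hz


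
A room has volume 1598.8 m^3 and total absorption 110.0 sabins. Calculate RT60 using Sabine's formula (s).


Given values:
  V = 1598.8 m^3
  A = 110.0 sabins
Formula: RT60 = 0.161 * V / A
Numerator: 0.161 * 1598.8 = 257.4068
RT60 = 257.4068 / 110.0 = 2.34

2.34 s


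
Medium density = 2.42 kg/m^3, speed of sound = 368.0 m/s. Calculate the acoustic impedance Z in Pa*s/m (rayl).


Given values:
  rho = 2.42 kg/m^3
  c = 368.0 m/s
Formula: Z = rho * c
Z = 2.42 * 368.0
Z = 890.56

890.56 rayl


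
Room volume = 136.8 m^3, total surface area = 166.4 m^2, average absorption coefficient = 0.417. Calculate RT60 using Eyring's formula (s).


Given values:
  V = 136.8 m^3, S = 166.4 m^2, alpha = 0.417
Formula: RT60 = 0.161 * V / (-S * ln(1 - alpha))
Compute ln(1 - 0.417) = ln(0.583) = -0.539568
Denominator: -166.4 * -0.539568 = 89.7841
Numerator: 0.161 * 136.8 = 22.0248
RT60 = 22.0248 / 89.7841 = 0.245

0.245 s


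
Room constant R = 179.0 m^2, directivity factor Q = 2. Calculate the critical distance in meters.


Given values:
  R = 179.0 m^2, Q = 2
Formula: d_c = 0.141 * sqrt(Q * R)
Compute Q * R = 2 * 179.0 = 358.0
Compute sqrt(358.0) = 18.9209
d_c = 0.141 * 18.9209 = 2.668

2.668 m


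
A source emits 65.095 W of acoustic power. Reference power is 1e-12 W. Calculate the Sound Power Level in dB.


Given values:
  W = 65.095 W
  W_ref = 1e-12 W
Formula: SWL = 10 * log10(W / W_ref)
Compute ratio: W / W_ref = 65095000000000
Compute log10: log10(65095000000000) = 13.813548
Multiply: SWL = 10 * 13.813548 = 138.14

138.14 dB


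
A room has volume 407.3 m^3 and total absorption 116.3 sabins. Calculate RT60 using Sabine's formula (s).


Given values:
  V = 407.3 m^3
  A = 116.3 sabins
Formula: RT60 = 0.161 * V / A
Numerator: 0.161 * 407.3 = 65.5753
RT60 = 65.5753 / 116.3 = 0.564

0.564 s


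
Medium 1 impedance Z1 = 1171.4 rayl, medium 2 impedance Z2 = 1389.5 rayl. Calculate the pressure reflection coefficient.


Given values:
  Z1 = 1171.4 rayl, Z2 = 1389.5 rayl
Formula: R = (Z2 - Z1) / (Z2 + Z1)
Numerator: Z2 - Z1 = 1389.5 - 1171.4 = 218.1
Denominator: Z2 + Z1 = 1389.5 + 1171.4 = 2560.9
R = 218.1 / 2560.9 = 0.0852

0.0852


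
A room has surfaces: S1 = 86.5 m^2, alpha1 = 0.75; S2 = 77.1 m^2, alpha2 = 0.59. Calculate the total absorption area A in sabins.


Given surfaces:
  Surface 1: 86.5 * 0.75 = 64.875
  Surface 2: 77.1 * 0.59 = 45.489
Formula: A = sum(Si * alpha_i)
A = 64.875 + 45.489
A = 110.36

110.36 sabins


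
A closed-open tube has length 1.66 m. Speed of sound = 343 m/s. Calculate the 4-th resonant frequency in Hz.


Given values:
  Tube type: closed-open, L = 1.66 m, c = 343 m/s, n = 4
Formula: f_n = (2n - 1) * c / (4 * L)
Compute 2n - 1 = 2*4 - 1 = 7
Compute 4 * L = 4 * 1.66 = 6.64
f = 7 * 343 / 6.64
f = 361.6

361.6 Hz


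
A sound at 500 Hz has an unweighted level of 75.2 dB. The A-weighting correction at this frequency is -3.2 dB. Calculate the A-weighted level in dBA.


Given values:
  SPL = 75.2 dB
  A-weighting at 500 Hz = -3.2 dB
Formula: L_A = SPL + A_weight
L_A = 75.2 + (-3.2)
L_A = 72.0

72.0 dBA


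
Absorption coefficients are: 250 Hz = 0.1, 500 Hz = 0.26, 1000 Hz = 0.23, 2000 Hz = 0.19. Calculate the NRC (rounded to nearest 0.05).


Given values:
  a_250 = 0.1, a_500 = 0.26
  a_1000 = 0.23, a_2000 = 0.19
Formula: NRC = (a250 + a500 + a1000 + a2000) / 4
Sum = 0.1 + 0.26 + 0.23 + 0.19 = 0.78
NRC = 0.78 / 4 = 0.195
Rounded to nearest 0.05: 0.2

0.2


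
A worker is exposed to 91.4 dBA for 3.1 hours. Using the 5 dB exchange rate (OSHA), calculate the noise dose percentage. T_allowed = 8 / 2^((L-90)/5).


Given values:
  L = 91.4 dBA, T = 3.1 hours
Formula: T_allowed = 8 / 2^((L - 90) / 5)
Compute exponent: (91.4 - 90) / 5 = 0.28
Compute 2^(0.28) = 1.214195
T_allowed = 8 / 1.214195 = 6.588728 hours
Dose = (T / T_allowed) * 100
Dose = (3.1 / 6.588728) * 100 = 47.05

47.05 %


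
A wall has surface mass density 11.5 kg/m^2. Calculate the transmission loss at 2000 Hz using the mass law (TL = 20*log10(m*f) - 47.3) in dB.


Given values:
  m = 11.5 kg/m^2, f = 2000 Hz
Formula: TL = 20 * log10(m * f) - 47.3
Compute m * f = 11.5 * 2000 = 23000.0
Compute log10(23000.0) = 4.361728
Compute 20 * 4.361728 = 87.2346
TL = 87.2346 - 47.3 = 39.93

39.93 dB


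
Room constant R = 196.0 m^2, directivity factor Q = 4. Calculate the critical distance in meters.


Given values:
  R = 196.0 m^2, Q = 4
Formula: d_c = 0.141 * sqrt(Q * R)
Compute Q * R = 4 * 196.0 = 784.0
Compute sqrt(784.0) = 28.0
d_c = 0.141 * 28.0 = 3.948

3.948 m


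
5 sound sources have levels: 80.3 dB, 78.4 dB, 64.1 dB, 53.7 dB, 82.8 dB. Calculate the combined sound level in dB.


Formula: L_total = 10 * log10( sum(10^(Li/10)) )
  Source 1: 10^(80.3/10) = 107151930.5238
  Source 2: 10^(78.4/10) = 69183097.0919
  Source 3: 10^(64.1/10) = 2570395.7828
  Source 4: 10^(53.7/10) = 234422.8815
  Source 5: 10^(82.8/10) = 190546071.7963
Sum of linear values = 369685918.0763
L_total = 10 * log10(369685918.0763) = 85.68

85.68 dB


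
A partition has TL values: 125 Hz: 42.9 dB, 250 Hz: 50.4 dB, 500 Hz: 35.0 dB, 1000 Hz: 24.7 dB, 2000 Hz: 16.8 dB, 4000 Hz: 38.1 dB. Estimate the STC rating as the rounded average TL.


Given TL values at each frequency:
  125 Hz: 42.9 dB
  250 Hz: 50.4 dB
  500 Hz: 35.0 dB
  1000 Hz: 24.7 dB
  2000 Hz: 16.8 dB
  4000 Hz: 38.1 dB
Formula: STC ~ round(average of TL values)
Sum = 42.9 + 50.4 + 35.0 + 24.7 + 16.8 + 38.1 = 207.9
Average = 207.9 / 6 = 34.65
Rounded: 35

35


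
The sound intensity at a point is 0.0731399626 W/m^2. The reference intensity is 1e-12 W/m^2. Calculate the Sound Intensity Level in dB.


Given values:
  I = 0.0731399626 W/m^2
  I_ref = 1e-12 W/m^2
Formula: SIL = 10 * log10(I / I_ref)
Compute ratio: I / I_ref = 73139962600
Compute log10: log10(73139962600) = 10.864155
Multiply: SIL = 10 * 10.864155 = 108.64

108.64 dB


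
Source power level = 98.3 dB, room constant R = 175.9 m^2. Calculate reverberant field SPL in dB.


Given values:
  Lw = 98.3 dB, R = 175.9 m^2
Formula: SPL = Lw + 10 * log10(4 / R)
Compute 4 / R = 4 / 175.9 = 0.02274
Compute 10 * log10(0.02274) = -16.4321
SPL = 98.3 + (-16.4321) = 81.87

81.87 dB


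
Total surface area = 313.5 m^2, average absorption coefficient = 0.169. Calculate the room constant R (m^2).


Given values:
  S = 313.5 m^2, alpha = 0.169
Formula: R = S * alpha / (1 - alpha)
Numerator: 313.5 * 0.169 = 52.9815
Denominator: 1 - 0.169 = 0.831
R = 52.9815 / 0.831 = 63.76

63.76 m^2


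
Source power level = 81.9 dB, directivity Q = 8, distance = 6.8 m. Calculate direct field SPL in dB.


Given values:
  Lw = 81.9 dB, Q = 8, r = 6.8 m
Formula: SPL = Lw + 10 * log10(Q / (4 * pi * r^2))
Compute 4 * pi * r^2 = 4 * pi * 6.8^2 = 581.069
Compute Q / denom = 8 / 581.069 = 0.01376773
Compute 10 * log10(0.01376773) = -18.6114
SPL = 81.9 + (-18.6114) = 63.29

63.29 dB


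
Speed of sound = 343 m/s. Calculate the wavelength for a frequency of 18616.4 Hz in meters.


Given values:
  c = 343 m/s, f = 18616.4 Hz
Formula: lambda = c / f
lambda = 343 / 18616.4
lambda = 0.0184

0.0184 m


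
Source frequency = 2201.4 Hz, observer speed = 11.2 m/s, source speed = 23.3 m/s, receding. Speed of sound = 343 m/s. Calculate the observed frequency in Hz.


Given values:
  f_s = 2201.4 Hz, v_o = 11.2 m/s, v_s = 23.3 m/s
  Direction: receding
Formula: f_o = f_s * (c - v_o) / (c + v_s)
Numerator: c - v_o = 343 - 11.2 = 331.8
Denominator: c + v_s = 343 + 23.3 = 366.3
f_o = 2201.4 * 331.8 / 366.3 = 1994.06

1994.06 Hz


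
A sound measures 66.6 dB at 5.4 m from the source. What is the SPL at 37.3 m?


Given values:
  SPL1 = 66.6 dB, r1 = 5.4 m, r2 = 37.3 m
Formula: SPL2 = SPL1 - 20 * log10(r2 / r1)
Compute ratio: r2 / r1 = 37.3 / 5.4 = 6.9074
Compute log10: log10(6.9074) = 0.839315
Compute drop: 20 * 0.839315 = 16.7863
SPL2 = 66.6 - 16.7863 = 49.81

49.81 dB


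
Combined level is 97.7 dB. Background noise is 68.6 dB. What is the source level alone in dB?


Given values:
  L_total = 97.7 dB, L_bg = 68.6 dB
Formula: L_source = 10 * log10(10^(L_total/10) - 10^(L_bg/10))
Convert to linear:
  10^(97.7/10) = 5888436553.5559
  10^(68.6/10) = 7244359.6007
Difference: 5888436553.5559 - 7244359.6007 = 5881192193.9552
L_source = 10 * log10(5881192193.9552) = 97.69

97.69 dB


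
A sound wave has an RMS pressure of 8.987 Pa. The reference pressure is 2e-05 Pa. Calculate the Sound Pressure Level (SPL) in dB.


Given values:
  p = 8.987 Pa
  p_ref = 2e-05 Pa
Formula: SPL = 20 * log10(p / p_ref)
Compute ratio: p / p_ref = 8.987 / 2e-05 = 449350
Compute log10: log10(449350) = 5.652585
Multiply: SPL = 20 * 5.652585 = 113.05

113.05 dB


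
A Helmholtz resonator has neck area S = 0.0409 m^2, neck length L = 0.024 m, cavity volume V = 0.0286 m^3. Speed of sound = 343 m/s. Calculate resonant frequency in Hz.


Given values:
  S = 0.0409 m^2, L = 0.024 m, V = 0.0286 m^3, c = 343 m/s
Formula: f = (c / (2*pi)) * sqrt(S / (V * L))
Compute V * L = 0.0286 * 0.024 = 0.0006864
Compute S / (V * L) = 0.0409 / 0.0006864 = 59.5862
Compute sqrt(59.5862) = 7.71921
Compute c / (2*pi) = 343 / 6.283185 = 54.590148
f = 54.590148 * 7.71921 = 421.39

421.39 Hz


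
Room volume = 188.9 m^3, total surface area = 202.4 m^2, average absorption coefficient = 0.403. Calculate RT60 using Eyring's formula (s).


Given values:
  V = 188.9 m^3, S = 202.4 m^2, alpha = 0.403
Formula: RT60 = 0.161 * V / (-S * ln(1 - alpha))
Compute ln(1 - 0.403) = ln(0.597) = -0.515838
Denominator: -202.4 * -0.515838 = 104.4056
Numerator: 0.161 * 188.9 = 30.4129
RT60 = 30.4129 / 104.4056 = 0.291

0.291 s


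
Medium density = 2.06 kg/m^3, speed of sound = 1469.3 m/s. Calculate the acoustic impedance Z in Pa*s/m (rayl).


Given values:
  rho = 2.06 kg/m^3
  c = 1469.3 m/s
Formula: Z = rho * c
Z = 2.06 * 1469.3
Z = 3026.76

3026.76 rayl


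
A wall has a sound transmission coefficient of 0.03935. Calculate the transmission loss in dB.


Given values:
  tau = 0.03935
Formula: TL = 10 * log10(1 / tau)
Compute 1 / tau = 1 / 0.03935 = 25.413
Compute log10(25.413) = 1.405056
TL = 10 * 1.405056 = 14.05

14.05 dB


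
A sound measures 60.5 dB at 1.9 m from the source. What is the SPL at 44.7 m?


Given values:
  SPL1 = 60.5 dB, r1 = 1.9 m, r2 = 44.7 m
Formula: SPL2 = SPL1 - 20 * log10(r2 / r1)
Compute ratio: r2 / r1 = 44.7 / 1.9 = 23.5263
Compute log10: log10(23.5263) = 1.371554
Compute drop: 20 * 1.371554 = 27.4311
SPL2 = 60.5 - 27.4311 = 33.07

33.07 dB


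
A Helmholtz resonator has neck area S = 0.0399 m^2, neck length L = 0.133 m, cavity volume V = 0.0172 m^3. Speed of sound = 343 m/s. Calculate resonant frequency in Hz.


Given values:
  S = 0.0399 m^2, L = 0.133 m, V = 0.0172 m^3, c = 343 m/s
Formula: f = (c / (2*pi)) * sqrt(S / (V * L))
Compute V * L = 0.0172 * 0.133 = 0.0022876
Compute S / (V * L) = 0.0399 / 0.0022876 = 17.4419
Compute sqrt(17.4419) = 4.17635
Compute c / (2*pi) = 343 / 6.283185 = 54.590148
f = 54.590148 * 4.17635 = 227.99

227.99 Hz


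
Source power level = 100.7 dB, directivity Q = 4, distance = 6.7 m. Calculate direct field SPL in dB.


Given values:
  Lw = 100.7 dB, Q = 4, r = 6.7 m
Formula: SPL = Lw + 10 * log10(Q / (4 * pi * r^2))
Compute 4 * pi * r^2 = 4 * pi * 6.7^2 = 564.1044
Compute Q / denom = 4 / 564.1044 = 0.00709089
Compute 10 * log10(0.00709089) = -21.493
SPL = 100.7 + (-21.493) = 79.21

79.21 dB


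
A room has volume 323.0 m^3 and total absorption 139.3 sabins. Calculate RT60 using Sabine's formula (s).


Given values:
  V = 323.0 m^3
  A = 139.3 sabins
Formula: RT60 = 0.161 * V / A
Numerator: 0.161 * 323.0 = 52.003
RT60 = 52.003 / 139.3 = 0.373

0.373 s


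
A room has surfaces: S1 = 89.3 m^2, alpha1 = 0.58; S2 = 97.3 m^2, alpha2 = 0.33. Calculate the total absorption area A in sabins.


Given surfaces:
  Surface 1: 89.3 * 0.58 = 51.794
  Surface 2: 97.3 * 0.33 = 32.109
Formula: A = sum(Si * alpha_i)
A = 51.794 + 32.109
A = 83.9

83.9 sabins


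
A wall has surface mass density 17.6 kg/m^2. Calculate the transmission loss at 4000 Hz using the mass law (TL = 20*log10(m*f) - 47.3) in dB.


Given values:
  m = 17.6 kg/m^2, f = 4000 Hz
Formula: TL = 20 * log10(m * f) - 47.3
Compute m * f = 17.6 * 4000 = 70400.0
Compute log10(70400.0) = 4.847573
Compute 20 * 4.847573 = 96.9515
TL = 96.9515 - 47.3 = 49.65

49.65 dB


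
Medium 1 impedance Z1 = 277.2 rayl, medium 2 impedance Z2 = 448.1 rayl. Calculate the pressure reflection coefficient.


Given values:
  Z1 = 277.2 rayl, Z2 = 448.1 rayl
Formula: R = (Z2 - Z1) / (Z2 + Z1)
Numerator: Z2 - Z1 = 448.1 - 277.2 = 170.9
Denominator: Z2 + Z1 = 448.1 + 277.2 = 725.3
R = 170.9 / 725.3 = 0.2356

0.2356


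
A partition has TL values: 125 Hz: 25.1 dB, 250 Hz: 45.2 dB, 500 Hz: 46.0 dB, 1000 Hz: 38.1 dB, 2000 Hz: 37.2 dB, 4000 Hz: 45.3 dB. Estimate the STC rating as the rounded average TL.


Given TL values at each frequency:
  125 Hz: 25.1 dB
  250 Hz: 45.2 dB
  500 Hz: 46.0 dB
  1000 Hz: 38.1 dB
  2000 Hz: 37.2 dB
  4000 Hz: 45.3 dB
Formula: STC ~ round(average of TL values)
Sum = 25.1 + 45.2 + 46.0 + 38.1 + 37.2 + 45.3 = 236.9
Average = 236.9 / 6 = 39.48
Rounded: 39

39


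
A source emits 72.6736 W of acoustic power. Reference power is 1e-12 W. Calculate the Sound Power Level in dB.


Given values:
  W = 72.6736 W
  W_ref = 1e-12 W
Formula: SWL = 10 * log10(W / W_ref)
Compute ratio: W / W_ref = 72673600000000
Compute log10: log10(72673600000000) = 13.861377
Multiply: SWL = 10 * 13.861377 = 138.61

138.61 dB


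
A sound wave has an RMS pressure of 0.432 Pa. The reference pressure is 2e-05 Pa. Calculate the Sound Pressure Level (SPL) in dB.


Given values:
  p = 0.432 Pa
  p_ref = 2e-05 Pa
Formula: SPL = 20 * log10(p / p_ref)
Compute ratio: p / p_ref = 0.432 / 2e-05 = 21600
Compute log10: log10(21600) = 4.334454
Multiply: SPL = 20 * 4.334454 = 86.69

86.69 dB


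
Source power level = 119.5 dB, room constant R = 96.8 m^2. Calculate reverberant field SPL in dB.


Given values:
  Lw = 119.5 dB, R = 96.8 m^2
Formula: SPL = Lw + 10 * log10(4 / R)
Compute 4 / R = 4 / 96.8 = 0.041322
Compute 10 * log10(0.041322) = -13.8382
SPL = 119.5 + (-13.8382) = 105.66

105.66 dB


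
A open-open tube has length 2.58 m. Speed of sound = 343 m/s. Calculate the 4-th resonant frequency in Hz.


Given values:
  Tube type: open-open, L = 2.58 m, c = 343 m/s, n = 4
Formula: f_n = n * c / (2 * L)
Compute 2 * L = 2 * 2.58 = 5.16
f = 4 * 343 / 5.16
f = 265.89

265.89 Hz


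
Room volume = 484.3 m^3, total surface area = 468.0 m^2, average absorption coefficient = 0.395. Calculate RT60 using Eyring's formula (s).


Given values:
  V = 484.3 m^3, S = 468.0 m^2, alpha = 0.395
Formula: RT60 = 0.161 * V / (-S * ln(1 - alpha))
Compute ln(1 - 0.395) = ln(0.605) = -0.502527
Denominator: -468.0 * -0.502527 = 235.1826
Numerator: 0.161 * 484.3 = 77.9723
RT60 = 77.9723 / 235.1826 = 0.332

0.332 s


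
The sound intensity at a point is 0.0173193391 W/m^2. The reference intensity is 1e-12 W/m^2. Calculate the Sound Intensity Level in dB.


Given values:
  I = 0.0173193391 W/m^2
  I_ref = 1e-12 W/m^2
Formula: SIL = 10 * log10(I / I_ref)
Compute ratio: I / I_ref = 17319339100
Compute log10: log10(17319339100) = 10.238531
Multiply: SIL = 10 * 10.238531 = 102.39

102.39 dB


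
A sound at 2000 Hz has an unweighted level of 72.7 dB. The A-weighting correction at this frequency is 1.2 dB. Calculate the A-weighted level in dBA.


Given values:
  SPL = 72.7 dB
  A-weighting at 2000 Hz = 1.2 dB
Formula: L_A = SPL + A_weight
L_A = 72.7 + (1.2)
L_A = 73.9

73.9 dBA


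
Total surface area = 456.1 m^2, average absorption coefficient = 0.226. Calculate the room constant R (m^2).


Given values:
  S = 456.1 m^2, alpha = 0.226
Formula: R = S * alpha / (1 - alpha)
Numerator: 456.1 * 0.226 = 103.0786
Denominator: 1 - 0.226 = 0.774
R = 103.0786 / 0.774 = 133.18

133.18 m^2


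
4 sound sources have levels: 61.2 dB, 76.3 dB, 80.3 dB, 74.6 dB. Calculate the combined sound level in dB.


Formula: L_total = 10 * log10( sum(10^(Li/10)) )
  Source 1: 10^(61.2/10) = 1318256.7386
  Source 2: 10^(76.3/10) = 42657951.8802
  Source 3: 10^(80.3/10) = 107151930.5238
  Source 4: 10^(74.6/10) = 28840315.0313
Sum of linear values = 179968454.1739
L_total = 10 * log10(179968454.1739) = 82.55

82.55 dB


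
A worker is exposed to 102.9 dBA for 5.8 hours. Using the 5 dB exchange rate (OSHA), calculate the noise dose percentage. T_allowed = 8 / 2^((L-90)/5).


Given values:
  L = 102.9 dBA, T = 5.8 hours
Formula: T_allowed = 8 / 2^((L - 90) / 5)
Compute exponent: (102.9 - 90) / 5 = 2.58
Compute 2^(2.58) = 5.979397
T_allowed = 8 / 5.979397 = 1.337928 hours
Dose = (T / T_allowed) * 100
Dose = (5.8 / 1.337928) * 100 = 433.51

433.51 %


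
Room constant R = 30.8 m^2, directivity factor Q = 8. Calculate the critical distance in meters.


Given values:
  R = 30.8 m^2, Q = 8
Formula: d_c = 0.141 * sqrt(Q * R)
Compute Q * R = 8 * 30.8 = 246.4
Compute sqrt(246.4) = 15.6971
d_c = 0.141 * 15.6971 = 2.213

2.213 m


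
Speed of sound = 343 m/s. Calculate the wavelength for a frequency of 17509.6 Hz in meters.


Given values:
  c = 343 m/s, f = 17509.6 Hz
Formula: lambda = c / f
lambda = 343 / 17509.6
lambda = 0.0196

0.0196 m


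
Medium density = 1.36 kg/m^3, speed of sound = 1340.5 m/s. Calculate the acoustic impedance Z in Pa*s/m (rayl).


Given values:
  rho = 1.36 kg/m^3
  c = 1340.5 m/s
Formula: Z = rho * c
Z = 1.36 * 1340.5
Z = 1823.08

1823.08 rayl


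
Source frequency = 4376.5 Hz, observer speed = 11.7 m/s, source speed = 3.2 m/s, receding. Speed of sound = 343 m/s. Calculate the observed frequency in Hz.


Given values:
  f_s = 4376.5 Hz, v_o = 11.7 m/s, v_s = 3.2 m/s
  Direction: receding
Formula: f_o = f_s * (c - v_o) / (c + v_s)
Numerator: c - v_o = 343 - 11.7 = 331.3
Denominator: c + v_s = 343 + 3.2 = 346.2
f_o = 4376.5 * 331.3 / 346.2 = 4188.14

4188.14 Hz


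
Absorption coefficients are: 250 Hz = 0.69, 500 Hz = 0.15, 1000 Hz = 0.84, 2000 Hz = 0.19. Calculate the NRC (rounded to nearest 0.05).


Given values:
  a_250 = 0.69, a_500 = 0.15
  a_1000 = 0.84, a_2000 = 0.19
Formula: NRC = (a250 + a500 + a1000 + a2000) / 4
Sum = 0.69 + 0.15 + 0.84 + 0.19 = 1.87
NRC = 1.87 / 4 = 0.4675
Rounded to nearest 0.05: 0.45

0.45


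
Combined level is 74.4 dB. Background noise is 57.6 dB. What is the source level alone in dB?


Given values:
  L_total = 74.4 dB, L_bg = 57.6 dB
Formula: L_source = 10 * log10(10^(L_total/10) - 10^(L_bg/10))
Convert to linear:
  10^(74.4/10) = 27542287.0334
  10^(57.6/10) = 575439.9373
Difference: 27542287.0334 - 575439.9373 = 26966847.0961
L_source = 10 * log10(26966847.0961) = 74.31

74.31 dB


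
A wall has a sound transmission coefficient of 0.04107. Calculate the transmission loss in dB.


Given values:
  tau = 0.04107
Formula: TL = 10 * log10(1 / tau)
Compute 1 / tau = 1 / 0.04107 = 24.3487
Compute log10(24.3487) = 1.386476
TL = 10 * 1.386476 = 13.86

13.86 dB


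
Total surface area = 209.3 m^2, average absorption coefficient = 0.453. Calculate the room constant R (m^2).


Given values:
  S = 209.3 m^2, alpha = 0.453
Formula: R = S * alpha / (1 - alpha)
Numerator: 209.3 * 0.453 = 94.8129
Denominator: 1 - 0.453 = 0.547
R = 94.8129 / 0.547 = 173.33

173.33 m^2


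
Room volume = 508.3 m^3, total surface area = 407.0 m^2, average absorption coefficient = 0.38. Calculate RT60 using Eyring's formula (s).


Given values:
  V = 508.3 m^3, S = 407.0 m^2, alpha = 0.38
Formula: RT60 = 0.161 * V / (-S * ln(1 - alpha))
Compute ln(1 - 0.38) = ln(0.62) = -0.478036
Denominator: -407.0 * -0.478036 = 194.5607
Numerator: 0.161 * 508.3 = 81.8363
RT60 = 81.8363 / 194.5607 = 0.421

0.421 s


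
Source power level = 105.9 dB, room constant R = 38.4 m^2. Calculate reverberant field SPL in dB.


Given values:
  Lw = 105.9 dB, R = 38.4 m^2
Formula: SPL = Lw + 10 * log10(4 / R)
Compute 4 / R = 4 / 38.4 = 0.104167
Compute 10 * log10(0.104167) = -9.8227
SPL = 105.9 + (-9.8227) = 96.08

96.08 dB


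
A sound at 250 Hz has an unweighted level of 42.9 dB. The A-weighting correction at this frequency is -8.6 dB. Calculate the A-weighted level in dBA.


Given values:
  SPL = 42.9 dB
  A-weighting at 250 Hz = -8.6 dB
Formula: L_A = SPL + A_weight
L_A = 42.9 + (-8.6)
L_A = 34.3

34.3 dBA


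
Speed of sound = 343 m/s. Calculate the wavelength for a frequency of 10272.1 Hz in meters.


Given values:
  c = 343 m/s, f = 10272.1 Hz
Formula: lambda = c / f
lambda = 343 / 10272.1
lambda = 0.0334

0.0334 m


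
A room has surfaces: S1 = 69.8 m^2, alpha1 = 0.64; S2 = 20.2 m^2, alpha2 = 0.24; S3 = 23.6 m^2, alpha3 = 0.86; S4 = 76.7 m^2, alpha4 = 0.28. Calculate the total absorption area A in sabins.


Given surfaces:
  Surface 1: 69.8 * 0.64 = 44.672
  Surface 2: 20.2 * 0.24 = 4.848
  Surface 3: 23.6 * 0.86 = 20.296
  Surface 4: 76.7 * 0.28 = 21.476
Formula: A = sum(Si * alpha_i)
A = 44.672 + 4.848 + 20.296 + 21.476
A = 91.29

91.29 sabins


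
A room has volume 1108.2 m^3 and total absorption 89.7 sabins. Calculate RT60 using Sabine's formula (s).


Given values:
  V = 1108.2 m^3
  A = 89.7 sabins
Formula: RT60 = 0.161 * V / A
Numerator: 0.161 * 1108.2 = 178.4202
RT60 = 178.4202 / 89.7 = 1.989

1.989 s


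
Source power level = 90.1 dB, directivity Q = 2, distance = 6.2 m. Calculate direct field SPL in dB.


Given values:
  Lw = 90.1 dB, Q = 2, r = 6.2 m
Formula: SPL = Lw + 10 * log10(Q / (4 * pi * r^2))
Compute 4 * pi * r^2 = 4 * pi * 6.2^2 = 483.0513
Compute Q / denom = 2 / 483.0513 = 0.00414035
Compute 10 * log10(0.00414035) = -23.8296
SPL = 90.1 + (-23.8296) = 66.27

66.27 dB


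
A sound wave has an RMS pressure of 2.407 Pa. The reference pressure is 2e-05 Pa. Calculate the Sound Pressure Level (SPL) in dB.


Given values:
  p = 2.407 Pa
  p_ref = 2e-05 Pa
Formula: SPL = 20 * log10(p / p_ref)
Compute ratio: p / p_ref = 2.407 / 2e-05 = 120350
Compute log10: log10(120350) = 5.080446
Multiply: SPL = 20 * 5.080446 = 101.61

101.61 dB


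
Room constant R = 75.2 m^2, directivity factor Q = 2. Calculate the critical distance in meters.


Given values:
  R = 75.2 m^2, Q = 2
Formula: d_c = 0.141 * sqrt(Q * R)
Compute Q * R = 2 * 75.2 = 150.4
Compute sqrt(150.4) = 12.2638
d_c = 0.141 * 12.2638 = 1.729

1.729 m


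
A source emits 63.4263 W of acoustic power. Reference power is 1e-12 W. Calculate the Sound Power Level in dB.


Given values:
  W = 63.4263 W
  W_ref = 1e-12 W
Formula: SWL = 10 * log10(W / W_ref)
Compute ratio: W / W_ref = 63426300000000
Compute log10: log10(63426300000000) = 13.802269
Multiply: SWL = 10 * 13.802269 = 138.02

138.02 dB


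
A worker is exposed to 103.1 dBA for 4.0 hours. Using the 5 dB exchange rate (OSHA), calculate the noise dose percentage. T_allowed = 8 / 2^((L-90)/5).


Given values:
  L = 103.1 dBA, T = 4.0 hours
Formula: T_allowed = 8 / 2^((L - 90) / 5)
Compute exponent: (103.1 - 90) / 5 = 2.62
Compute 2^(2.62) = 6.147501
T_allowed = 8 / 6.147501 = 1.301342 hours
Dose = (T / T_allowed) * 100
Dose = (4.0 / 1.301342) * 100 = 307.38

307.38 %


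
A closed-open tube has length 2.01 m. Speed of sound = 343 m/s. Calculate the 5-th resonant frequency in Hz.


Given values:
  Tube type: closed-open, L = 2.01 m, c = 343 m/s, n = 5
Formula: f_n = (2n - 1) * c / (4 * L)
Compute 2n - 1 = 2*5 - 1 = 9
Compute 4 * L = 4 * 2.01 = 8.04
f = 9 * 343 / 8.04
f = 383.96

383.96 Hz


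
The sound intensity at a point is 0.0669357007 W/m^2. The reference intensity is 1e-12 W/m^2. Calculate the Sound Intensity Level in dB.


Given values:
  I = 0.0669357007 W/m^2
  I_ref = 1e-12 W/m^2
Formula: SIL = 10 * log10(I / I_ref)
Compute ratio: I / I_ref = 66935700700
Compute log10: log10(66935700700) = 10.825658
Multiply: SIL = 10 * 10.825658 = 108.26

108.26 dB


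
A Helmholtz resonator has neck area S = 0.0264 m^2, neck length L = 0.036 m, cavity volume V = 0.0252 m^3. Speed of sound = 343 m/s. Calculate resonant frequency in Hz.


Given values:
  S = 0.0264 m^2, L = 0.036 m, V = 0.0252 m^3, c = 343 m/s
Formula: f = (c / (2*pi)) * sqrt(S / (V * L))
Compute V * L = 0.0252 * 0.036 = 0.0009072
Compute S / (V * L) = 0.0264 / 0.0009072 = 29.1005
Compute sqrt(29.1005) = 5.394488
Compute c / (2*pi) = 343 / 6.283185 = 54.590148
f = 54.590148 * 5.394488 = 294.49

294.49 Hz


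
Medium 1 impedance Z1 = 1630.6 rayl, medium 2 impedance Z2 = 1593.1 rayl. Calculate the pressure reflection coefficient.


Given values:
  Z1 = 1630.6 rayl, Z2 = 1593.1 rayl
Formula: R = (Z2 - Z1) / (Z2 + Z1)
Numerator: Z2 - Z1 = 1593.1 - 1630.6 = -37.5
Denominator: Z2 + Z1 = 1593.1 + 1630.6 = 3223.7
R = -37.5 / 3223.7 = -0.0116

-0.0116


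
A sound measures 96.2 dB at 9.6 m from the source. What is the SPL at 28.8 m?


Given values:
  SPL1 = 96.2 dB, r1 = 9.6 m, r2 = 28.8 m
Formula: SPL2 = SPL1 - 20 * log10(r2 / r1)
Compute ratio: r2 / r1 = 28.8 / 9.6 = 3.0
Compute log10: log10(3.0) = 0.477121
Compute drop: 20 * 0.477121 = 9.5424
SPL2 = 96.2 - 9.5424 = 86.66

86.66 dB


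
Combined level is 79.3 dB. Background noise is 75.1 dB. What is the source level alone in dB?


Given values:
  L_total = 79.3 dB, L_bg = 75.1 dB
Formula: L_source = 10 * log10(10^(L_total/10) - 10^(L_bg/10))
Convert to linear:
  10^(79.3/10) = 85113803.8202
  10^(75.1/10) = 32359365.693
Difference: 85113803.8202 - 32359365.693 = 52754438.1272
L_source = 10 * log10(52754438.1272) = 77.22

77.22 dB


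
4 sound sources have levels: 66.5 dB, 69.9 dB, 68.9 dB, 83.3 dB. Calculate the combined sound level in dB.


Formula: L_total = 10 * log10( sum(10^(Li/10)) )
  Source 1: 10^(66.5/10) = 4466835.9215
  Source 2: 10^(69.9/10) = 9772372.2096
  Source 3: 10^(68.9/10) = 7762471.1663
  Source 4: 10^(83.3/10) = 213796208.9502
Sum of linear values = 235797888.2476
L_total = 10 * log10(235797888.2476) = 83.73

83.73 dB


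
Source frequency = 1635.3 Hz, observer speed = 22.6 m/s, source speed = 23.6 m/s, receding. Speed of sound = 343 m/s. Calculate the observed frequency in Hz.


Given values:
  f_s = 1635.3 Hz, v_o = 22.6 m/s, v_s = 23.6 m/s
  Direction: receding
Formula: f_o = f_s * (c - v_o) / (c + v_s)
Numerator: c - v_o = 343 - 22.6 = 320.4
Denominator: c + v_s = 343 + 23.6 = 366.6
f_o = 1635.3 * 320.4 / 366.6 = 1429.21

1429.21 Hz


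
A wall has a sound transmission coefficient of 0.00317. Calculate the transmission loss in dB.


Given values:
  tau = 0.00317
Formula: TL = 10 * log10(1 / tau)
Compute 1 / tau = 1 / 0.00317 = 315.4574
Compute log10(315.4574) = 2.498941
TL = 10 * 2.498941 = 24.99

24.99 dB


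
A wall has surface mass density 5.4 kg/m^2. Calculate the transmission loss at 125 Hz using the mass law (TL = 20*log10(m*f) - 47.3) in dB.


Given values:
  m = 5.4 kg/m^2, f = 125 Hz
Formula: TL = 20 * log10(m * f) - 47.3
Compute m * f = 5.4 * 125 = 675.0
Compute log10(675.0) = 2.829304
Compute 20 * 2.829304 = 56.5861
TL = 56.5861 - 47.3 = 9.29

9.29 dB


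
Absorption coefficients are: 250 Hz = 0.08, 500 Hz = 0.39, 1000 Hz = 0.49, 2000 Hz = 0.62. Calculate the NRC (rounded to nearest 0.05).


Given values:
  a_250 = 0.08, a_500 = 0.39
  a_1000 = 0.49, a_2000 = 0.62
Formula: NRC = (a250 + a500 + a1000 + a2000) / 4
Sum = 0.08 + 0.39 + 0.49 + 0.62 = 1.58
NRC = 1.58 / 4 = 0.395
Rounded to nearest 0.05: 0.4

0.4


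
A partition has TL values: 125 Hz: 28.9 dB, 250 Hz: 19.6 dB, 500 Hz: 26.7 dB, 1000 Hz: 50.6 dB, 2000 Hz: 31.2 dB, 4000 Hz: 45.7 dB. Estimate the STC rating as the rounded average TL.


Given TL values at each frequency:
  125 Hz: 28.9 dB
  250 Hz: 19.6 dB
  500 Hz: 26.7 dB
  1000 Hz: 50.6 dB
  2000 Hz: 31.2 dB
  4000 Hz: 45.7 dB
Formula: STC ~ round(average of TL values)
Sum = 28.9 + 19.6 + 26.7 + 50.6 + 31.2 + 45.7 = 202.7
Average = 202.7 / 6 = 33.78
Rounded: 34

34


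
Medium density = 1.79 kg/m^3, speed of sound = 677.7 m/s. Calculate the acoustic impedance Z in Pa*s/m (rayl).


Given values:
  rho = 1.79 kg/m^3
  c = 677.7 m/s
Formula: Z = rho * c
Z = 1.79 * 677.7
Z = 1213.08

1213.08 rayl


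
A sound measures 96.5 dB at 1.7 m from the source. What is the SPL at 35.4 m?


Given values:
  SPL1 = 96.5 dB, r1 = 1.7 m, r2 = 35.4 m
Formula: SPL2 = SPL1 - 20 * log10(r2 / r1)
Compute ratio: r2 / r1 = 35.4 / 1.7 = 20.8235
Compute log10: log10(20.8235) = 1.318554
Compute drop: 20 * 1.318554 = 26.3711
SPL2 = 96.5 - 26.3711 = 70.13

70.13 dB


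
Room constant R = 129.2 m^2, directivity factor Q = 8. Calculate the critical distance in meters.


Given values:
  R = 129.2 m^2, Q = 8
Formula: d_c = 0.141 * sqrt(Q * R)
Compute Q * R = 8 * 129.2 = 1033.6
Compute sqrt(1033.6) = 32.1497
d_c = 0.141 * 32.1497 = 4.533

4.533 m


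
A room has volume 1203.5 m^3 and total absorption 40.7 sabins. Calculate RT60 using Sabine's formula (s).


Given values:
  V = 1203.5 m^3
  A = 40.7 sabins
Formula: RT60 = 0.161 * V / A
Numerator: 0.161 * 1203.5 = 193.7635
RT60 = 193.7635 / 40.7 = 4.761

4.761 s


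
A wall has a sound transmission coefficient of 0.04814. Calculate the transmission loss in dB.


Given values:
  tau = 0.04814
Formula: TL = 10 * log10(1 / tau)
Compute 1 / tau = 1 / 0.04814 = 20.7727
Compute log10(20.7727) = 1.317493
TL = 10 * 1.317493 = 13.17

13.17 dB


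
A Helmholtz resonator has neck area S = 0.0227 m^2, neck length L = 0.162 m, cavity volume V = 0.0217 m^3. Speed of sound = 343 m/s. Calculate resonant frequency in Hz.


Given values:
  S = 0.0227 m^2, L = 0.162 m, V = 0.0217 m^3, c = 343 m/s
Formula: f = (c / (2*pi)) * sqrt(S / (V * L))
Compute V * L = 0.0217 * 0.162 = 0.0035154
Compute S / (V * L) = 0.0227 / 0.0035154 = 6.4573
Compute sqrt(6.4573) = 2.541122
Compute c / (2*pi) = 343 / 6.283185 = 54.590148
f = 54.590148 * 2.541122 = 138.72

138.72 Hz


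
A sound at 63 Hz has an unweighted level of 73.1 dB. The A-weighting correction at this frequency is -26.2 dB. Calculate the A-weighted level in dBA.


Given values:
  SPL = 73.1 dB
  A-weighting at 63 Hz = -26.2 dB
Formula: L_A = SPL + A_weight
L_A = 73.1 + (-26.2)
L_A = 46.9

46.9 dBA


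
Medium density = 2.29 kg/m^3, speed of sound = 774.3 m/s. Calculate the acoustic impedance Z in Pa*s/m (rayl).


Given values:
  rho = 2.29 kg/m^3
  c = 774.3 m/s
Formula: Z = rho * c
Z = 2.29 * 774.3
Z = 1773.15

1773.15 rayl


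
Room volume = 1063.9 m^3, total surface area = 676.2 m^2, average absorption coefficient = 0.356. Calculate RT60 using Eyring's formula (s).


Given values:
  V = 1063.9 m^3, S = 676.2 m^2, alpha = 0.356
Formula: RT60 = 0.161 * V / (-S * ln(1 - alpha))
Compute ln(1 - 0.356) = ln(0.644) = -0.440057
Denominator: -676.2 * -0.440057 = 297.5665
Numerator: 0.161 * 1063.9 = 171.2879
RT60 = 171.2879 / 297.5665 = 0.576

0.576 s


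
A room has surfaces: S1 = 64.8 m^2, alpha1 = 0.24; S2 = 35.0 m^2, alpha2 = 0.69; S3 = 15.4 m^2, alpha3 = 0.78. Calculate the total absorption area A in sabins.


Given surfaces:
  Surface 1: 64.8 * 0.24 = 15.552
  Surface 2: 35.0 * 0.69 = 24.15
  Surface 3: 15.4 * 0.78 = 12.012
Formula: A = sum(Si * alpha_i)
A = 15.552 + 24.15 + 12.012
A = 51.71

51.71 sabins


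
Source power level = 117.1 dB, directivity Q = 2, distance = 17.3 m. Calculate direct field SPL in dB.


Given values:
  Lw = 117.1 dB, Q = 2, r = 17.3 m
Formula: SPL = Lw + 10 * log10(Q / (4 * pi * r^2))
Compute 4 * pi * r^2 = 4 * pi * 17.3^2 = 3760.9891
Compute Q / denom = 2 / 3760.9891 = 0.00053178
Compute 10 * log10(0.00053178) = -32.7427
SPL = 117.1 + (-32.7427) = 84.36

84.36 dB


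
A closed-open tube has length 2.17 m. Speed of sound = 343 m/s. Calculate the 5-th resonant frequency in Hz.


Given values:
  Tube type: closed-open, L = 2.17 m, c = 343 m/s, n = 5
Formula: f_n = (2n - 1) * c / (4 * L)
Compute 2n - 1 = 2*5 - 1 = 9
Compute 4 * L = 4 * 2.17 = 8.68
f = 9 * 343 / 8.68
f = 355.65

355.65 Hz


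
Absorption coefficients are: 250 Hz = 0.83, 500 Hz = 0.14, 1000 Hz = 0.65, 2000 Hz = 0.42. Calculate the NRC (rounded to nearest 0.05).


Given values:
  a_250 = 0.83, a_500 = 0.14
  a_1000 = 0.65, a_2000 = 0.42
Formula: NRC = (a250 + a500 + a1000 + a2000) / 4
Sum = 0.83 + 0.14 + 0.65 + 0.42 = 2.04
NRC = 2.04 / 4 = 0.51
Rounded to nearest 0.05: 0.5

0.5


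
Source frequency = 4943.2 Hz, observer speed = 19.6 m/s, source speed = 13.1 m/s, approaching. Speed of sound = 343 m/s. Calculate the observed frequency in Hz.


Given values:
  f_s = 4943.2 Hz, v_o = 19.6 m/s, v_s = 13.1 m/s
  Direction: approaching
Formula: f_o = f_s * (c + v_o) / (c - v_s)
Numerator: c + v_o = 343 + 19.6 = 362.6
Denominator: c - v_s = 343 - 13.1 = 329.9
f_o = 4943.2 * 362.6 / 329.9 = 5433.17

5433.17 Hz


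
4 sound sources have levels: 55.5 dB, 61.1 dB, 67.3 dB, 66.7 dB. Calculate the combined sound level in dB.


Formula: L_total = 10 * log10( sum(10^(Li/10)) )
  Source 1: 10^(55.5/10) = 354813.3892
  Source 2: 10^(61.1/10) = 1288249.5517
  Source 3: 10^(67.3/10) = 5370317.9637
  Source 4: 10^(66.7/10) = 4677351.4129
Sum of linear values = 11690732.3175
L_total = 10 * log10(11690732.3175) = 70.68

70.68 dB


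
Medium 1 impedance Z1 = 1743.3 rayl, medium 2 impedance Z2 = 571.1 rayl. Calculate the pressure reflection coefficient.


Given values:
  Z1 = 1743.3 rayl, Z2 = 571.1 rayl
Formula: R = (Z2 - Z1) / (Z2 + Z1)
Numerator: Z2 - Z1 = 571.1 - 1743.3 = -1172.2
Denominator: Z2 + Z1 = 571.1 + 1743.3 = 2314.4
R = -1172.2 / 2314.4 = -0.5065

-0.5065


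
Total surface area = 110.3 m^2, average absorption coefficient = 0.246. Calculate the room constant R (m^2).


Given values:
  S = 110.3 m^2, alpha = 0.246
Formula: R = S * alpha / (1 - alpha)
Numerator: 110.3 * 0.246 = 27.1338
Denominator: 1 - 0.246 = 0.754
R = 27.1338 / 0.754 = 35.99

35.99 m^2


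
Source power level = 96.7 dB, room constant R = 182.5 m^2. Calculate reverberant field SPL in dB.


Given values:
  Lw = 96.7 dB, R = 182.5 m^2
Formula: SPL = Lw + 10 * log10(4 / R)
Compute 4 / R = 4 / 182.5 = 0.021918
Compute 10 * log10(0.021918) = -16.592
SPL = 96.7 + (-16.592) = 80.11

80.11 dB


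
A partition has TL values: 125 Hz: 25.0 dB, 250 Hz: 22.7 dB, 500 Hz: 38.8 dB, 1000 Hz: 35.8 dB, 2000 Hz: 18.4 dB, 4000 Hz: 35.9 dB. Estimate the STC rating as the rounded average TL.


Given TL values at each frequency:
  125 Hz: 25.0 dB
  250 Hz: 22.7 dB
  500 Hz: 38.8 dB
  1000 Hz: 35.8 dB
  2000 Hz: 18.4 dB
  4000 Hz: 35.9 dB
Formula: STC ~ round(average of TL values)
Sum = 25.0 + 22.7 + 38.8 + 35.8 + 18.4 + 35.9 = 176.6
Average = 176.6 / 6 = 29.43
Rounded: 29

29


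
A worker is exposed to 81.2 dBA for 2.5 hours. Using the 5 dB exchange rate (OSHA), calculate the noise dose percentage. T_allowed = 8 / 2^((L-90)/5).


Given values:
  L = 81.2 dBA, T = 2.5 hours
Formula: T_allowed = 8 / 2^((L - 90) / 5)
Compute exponent: (81.2 - 90) / 5 = -1.76
Compute 2^(-1.76) = 0.295248
T_allowed = 8 / 0.295248 = 27.095865 hours
Dose = (T / T_allowed) * 100
Dose = (2.5 / 27.095865) * 100 = 9.23

9.23 %


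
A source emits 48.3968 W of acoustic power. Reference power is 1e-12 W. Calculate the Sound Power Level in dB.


Given values:
  W = 48.3968 W
  W_ref = 1e-12 W
Formula: SWL = 10 * log10(W / W_ref)
Compute ratio: W / W_ref = 48396800000000
Compute log10: log10(48396800000000) = 13.684817
Multiply: SWL = 10 * 13.684817 = 136.85

136.85 dB


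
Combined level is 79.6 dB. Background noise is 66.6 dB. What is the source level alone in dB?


Given values:
  L_total = 79.6 dB, L_bg = 66.6 dB
Formula: L_source = 10 * log10(10^(L_total/10) - 10^(L_bg/10))
Convert to linear:
  10^(79.6/10) = 91201083.9356
  10^(66.6/10) = 4570881.8961
Difference: 91201083.9356 - 4570881.8961 = 86630202.0395
L_source = 10 * log10(86630202.0395) = 79.38

79.38 dB


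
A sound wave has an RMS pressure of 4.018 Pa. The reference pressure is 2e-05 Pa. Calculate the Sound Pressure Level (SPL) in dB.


Given values:
  p = 4.018 Pa
  p_ref = 2e-05 Pa
Formula: SPL = 20 * log10(p / p_ref)
Compute ratio: p / p_ref = 4.018 / 2e-05 = 200900
Compute log10: log10(200900) = 5.30298
Multiply: SPL = 20 * 5.30298 = 106.06

106.06 dB


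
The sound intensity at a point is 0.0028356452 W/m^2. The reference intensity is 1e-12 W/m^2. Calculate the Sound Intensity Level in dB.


Given values:
  I = 0.0028356452 W/m^2
  I_ref = 1e-12 W/m^2
Formula: SIL = 10 * log10(I / I_ref)
Compute ratio: I / I_ref = 2835645200
Compute log10: log10(2835645200) = 9.452652
Multiply: SIL = 10 * 9.452652 = 94.53

94.53 dB


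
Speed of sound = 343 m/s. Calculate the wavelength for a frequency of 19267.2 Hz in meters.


Given values:
  c = 343 m/s, f = 19267.2 Hz
Formula: lambda = c / f
lambda = 343 / 19267.2
lambda = 0.0178

0.0178 m


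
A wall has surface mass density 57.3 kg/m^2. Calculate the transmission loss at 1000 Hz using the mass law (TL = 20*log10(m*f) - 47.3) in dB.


Given values:
  m = 57.3 kg/m^2, f = 1000 Hz
Formula: TL = 20 * log10(m * f) - 47.3
Compute m * f = 57.3 * 1000 = 57300.0
Compute log10(57300.0) = 4.758155
Compute 20 * 4.758155 = 95.1631
TL = 95.1631 - 47.3 = 47.86

47.86 dB
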